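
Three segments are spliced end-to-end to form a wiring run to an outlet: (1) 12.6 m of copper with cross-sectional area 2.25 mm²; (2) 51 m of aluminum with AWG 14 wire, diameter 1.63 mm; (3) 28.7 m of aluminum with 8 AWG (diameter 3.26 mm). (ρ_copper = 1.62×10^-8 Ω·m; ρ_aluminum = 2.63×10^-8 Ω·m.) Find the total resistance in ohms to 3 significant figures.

Seg 1: A = 2.25 mm² = 2.250e-06 m²
R_1 = (1.62×10^-8)(12.6)/(2.250e-06) = 0.09072 Ω
Seg 2: A = π(1.63/2 mm)² = π(8.1500e-04 m)² = 2.087e-06 m²
R_2 = (2.63×10^-8)(51)/(2.087e-06) = 0.6428 Ω
Seg 3: A = π(3.26/2 mm)² = π(1.6300e-03 m)² = 8.347e-06 m²
R_3 = (2.63×10^-8)(28.7)/(8.347e-06) = 0.09043 Ω
R_total = R_1 + R_2 + R_3 = 0.824 Ω

0.824 Ω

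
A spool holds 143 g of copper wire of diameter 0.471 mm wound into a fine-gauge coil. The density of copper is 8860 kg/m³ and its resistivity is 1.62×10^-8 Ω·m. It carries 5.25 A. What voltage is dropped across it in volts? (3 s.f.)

A = π(d/2)² = π(2.3550e-04 m)² = 1.7423e-07 m²
L = m/(density·A) = 0.143/(8860×1.7423e-07) = 92.63 m
R = ρL/A = (1.62×10^-8)(92.63)/(1.7423e-07) = 8.613 Ω
V = IR = 5.25 × 8.613 = 45.2 V

45.2 V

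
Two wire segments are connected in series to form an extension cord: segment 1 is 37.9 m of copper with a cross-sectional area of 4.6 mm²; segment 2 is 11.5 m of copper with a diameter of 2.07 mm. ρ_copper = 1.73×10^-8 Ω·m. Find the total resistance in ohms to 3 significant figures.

Segment 1: A = 4.6 mm² = 4.600e-06 m²
R₁ = ρL/A = (1.73×10^-8)(37.9)/(4.600e-06) = 0.1425 Ω
Segment 2: A = π(d/2)² = π(1.0350e-03 m)² = 3.365e-06 m²
R₂ = (1.73×10^-8)(11.5)/(3.365e-06) = 0.05912 Ω
R = R₁ + R₂ = 0.202 Ω

0.202 Ω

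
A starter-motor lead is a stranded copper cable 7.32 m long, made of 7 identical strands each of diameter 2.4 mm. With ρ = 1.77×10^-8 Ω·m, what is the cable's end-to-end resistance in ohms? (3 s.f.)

A_strand = π(1.2000e-03 m)² = 4.524e-06 m²
R_strand = ρL/A = (1.77×10^-8)(7.32)/(4.524e-06) = 0.02864 Ω
R_total = R_strand/N = 0.02864/7 = 0.00409 Ω

0.00409 Ω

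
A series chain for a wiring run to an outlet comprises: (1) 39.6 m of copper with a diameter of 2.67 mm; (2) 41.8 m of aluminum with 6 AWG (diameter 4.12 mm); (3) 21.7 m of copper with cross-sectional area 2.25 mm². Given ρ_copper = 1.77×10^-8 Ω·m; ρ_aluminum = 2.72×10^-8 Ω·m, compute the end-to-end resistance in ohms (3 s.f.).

0.381 Ω

Seg 1: A = π(d/2)² = π(1.3350e-03 m)² = 5.599e-06 m²
R_1 = (1.77×10^-8)(39.6)/(5.599e-06) = 0.1252 Ω
Seg 2: A = π(4.12/2 mm)² = π(2.0600e-03 m)² = 1.333e-05 m²
R_2 = (2.72×10^-8)(41.8)/(1.333e-05) = 0.08528 Ω
Seg 3: A = 2.25 mm² = 2.250e-06 m²
R_3 = (1.77×10^-8)(21.7)/(2.250e-06) = 0.1707 Ω
R_total = R_1 + R_2 + R_3 = 0.381 Ω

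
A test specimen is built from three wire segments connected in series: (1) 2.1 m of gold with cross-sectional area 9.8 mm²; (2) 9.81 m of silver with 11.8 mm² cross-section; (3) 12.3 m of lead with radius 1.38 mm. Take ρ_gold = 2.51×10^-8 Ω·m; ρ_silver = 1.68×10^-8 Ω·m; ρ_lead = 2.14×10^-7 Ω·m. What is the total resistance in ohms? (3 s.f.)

0.459 Ω

Seg 1: A = 9.8 mm² = 9.800e-06 m²
R_1 = (2.51×10^-8)(2.1)/(9.800e-06) = 0.005379 Ω
Seg 2: A = 11.8 mm² = 1.180e-05 m²
R_2 = (1.68×10^-8)(9.81)/(1.180e-05) = 0.01397 Ω
Seg 3: A = πr² = π(1.3800e-03 m)² = 5.983e-06 m²
R_3 = (2.14×10^-7)(12.3)/(5.983e-06) = 0.44 Ω
R_total = R_1 + R_2 + R_3 = 0.459 Ω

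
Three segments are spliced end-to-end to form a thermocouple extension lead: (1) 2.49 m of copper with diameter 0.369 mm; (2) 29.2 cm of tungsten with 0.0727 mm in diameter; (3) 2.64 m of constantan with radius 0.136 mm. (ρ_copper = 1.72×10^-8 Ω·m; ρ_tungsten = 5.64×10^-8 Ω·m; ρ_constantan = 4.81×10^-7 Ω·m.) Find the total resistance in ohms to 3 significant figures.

Seg 1: A = π(d/2)² = π(1.8450e-04 m)² = 1.069e-07 m²
R_1 = (1.72×10^-8)(2.49)/(1.069e-07) = 0.4005 Ω
Seg 2: A = π(d/2)² = π(3.6350e-05 m)² = 4.151e-09 m²
R_2 = (5.64×10^-8)(0.292)/(4.151e-09) = 3.967 Ω
Seg 3: A = πr² = π(1.3600e-04 m)² = 5.811e-08 m²
R_3 = (4.81×10^-7)(2.64)/(5.811e-08) = 21.85 Ω
R_total = R_1 + R_2 + R_3 = 26.2 Ω

26.2 Ω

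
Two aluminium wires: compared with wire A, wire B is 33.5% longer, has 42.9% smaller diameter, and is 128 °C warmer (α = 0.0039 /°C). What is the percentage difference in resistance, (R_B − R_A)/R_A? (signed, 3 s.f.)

514%

R ∝ ρL/d² with ρ ∝ (1+αΔT), so R_B/R_A = (1 + 33.5/100) × (1 − 42.9/100)⁻² × (1 + 0.0039×128)
= 1.335 × 3.067 × 1.499 = 6.139
(R_B − R_A)/R_A = 6.139 − 1 = 514%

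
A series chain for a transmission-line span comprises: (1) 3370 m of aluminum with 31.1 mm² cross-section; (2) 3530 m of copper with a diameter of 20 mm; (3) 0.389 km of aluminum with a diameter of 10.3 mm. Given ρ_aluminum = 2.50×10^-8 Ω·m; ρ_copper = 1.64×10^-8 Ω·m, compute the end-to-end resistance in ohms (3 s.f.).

3.01 Ω

Seg 1: A = 31.1 mm² = 3.110e-05 m²
R_1 = (2.50×10^-8)(3370)/(3.110e-05) = 2.709 Ω
Seg 2: A = π(d/2)² = π(1.0000e-02 m)² = 3.142e-04 m²
R_2 = (1.64×10^-8)(3530)/(3.142e-04) = 0.1843 Ω
Seg 3: A = π(d/2)² = π(5.1500e-03 m)² = 8.332e-05 m²
R_3 = (2.50×10^-8)(389)/(8.332e-05) = 0.1167 Ω
R_total = R_1 + R_2 + R_3 = 3.01 Ω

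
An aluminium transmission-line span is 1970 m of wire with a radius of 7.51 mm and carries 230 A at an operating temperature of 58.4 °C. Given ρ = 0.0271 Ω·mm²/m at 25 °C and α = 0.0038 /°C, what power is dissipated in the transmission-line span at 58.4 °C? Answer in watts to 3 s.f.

18000 W

ρ = 0.0271 Ω·mm²/m = 2.71×10^-8 Ω·m
A = πr² = π(7.5100e-03 m)² = 1.772e-04 m²
R₍25₎ = ρL/A = (2.71×10^-8)(1970)/(1.772e-04) = 0.3013 Ω
R₍58.4₎ = R₍25₎(1 + αΔT) = 0.3013 × (1 + 0.0038×33.4) = 0.3395 Ω
P = I²R = (230)² × 0.3395 = 18000 W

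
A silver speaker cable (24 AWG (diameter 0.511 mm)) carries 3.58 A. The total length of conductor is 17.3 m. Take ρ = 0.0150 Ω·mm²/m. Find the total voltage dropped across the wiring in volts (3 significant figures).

4.53 V

ρ = 0.0150 Ω·mm²/m = 1.50×10^-8 Ω·m
A = π(0.511/2 mm)² = π(2.5550e-04 m)² = 2.051e-07 m²
R = ρL/A = (1.50×10^-8)(17.3)/(2.051e-07) = 1.265 Ω
V = IR = 3.58 × 1.265 = 4.53 V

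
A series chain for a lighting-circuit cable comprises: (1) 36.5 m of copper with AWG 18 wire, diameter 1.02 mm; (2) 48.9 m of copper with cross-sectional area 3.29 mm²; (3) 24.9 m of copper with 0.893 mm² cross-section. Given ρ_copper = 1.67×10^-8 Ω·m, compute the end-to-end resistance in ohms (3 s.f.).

1.46 Ω

Seg 1: A = π(1.02/2 mm)² = π(5.1000e-04 m)² = 8.171e-07 m²
R_1 = (1.67×10^-8)(36.5)/(8.171e-07) = 0.746 Ω
Seg 2: A = 3.29 mm² = 3.290e-06 m²
R_2 = (1.67×10^-8)(48.9)/(3.290e-06) = 0.2482 Ω
Seg 3: A = 0.893 mm² = 8.930e-07 m²
R_3 = (1.67×10^-8)(24.9)/(8.930e-07) = 0.4657 Ω
R_total = R_1 + R_2 + R_3 = 1.46 Ω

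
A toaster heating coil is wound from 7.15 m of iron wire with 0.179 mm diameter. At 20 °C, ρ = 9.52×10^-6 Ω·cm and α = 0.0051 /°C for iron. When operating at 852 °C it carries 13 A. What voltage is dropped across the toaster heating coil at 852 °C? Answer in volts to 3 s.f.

1840 V

ρ = 9.52×10^-6 Ω·cm = 9.52×10^-8 Ω·m
A = π(d/2)² = π(8.9500e-05 m)² = 2.516e-08 m²
R₍20₎ = ρL/A = (9.52×10^-8)(7.15)/(2.516e-08) = 27.05 Ω
R₍852₎ = R₍20₎(1 + αΔT) = 27.05 × (1 + 0.0051×832) = 141.8 Ω
V = IR = 13 × 141.8 = 1840 V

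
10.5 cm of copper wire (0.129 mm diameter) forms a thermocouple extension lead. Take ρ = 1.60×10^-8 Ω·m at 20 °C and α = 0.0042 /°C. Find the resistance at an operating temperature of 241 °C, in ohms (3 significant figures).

A = π(d/2)² = π(6.4500e-05 m)² = 1.307e-08 m²
R₍20°C₎ = ρL/A = (1.60×10^-8)(0.105)/(1.307e-08) = 0.1285 Ω
R = R₀(1 + αΔT) = 0.1285(1 + 0.0042×221) = 0.248 Ω

0.248 Ω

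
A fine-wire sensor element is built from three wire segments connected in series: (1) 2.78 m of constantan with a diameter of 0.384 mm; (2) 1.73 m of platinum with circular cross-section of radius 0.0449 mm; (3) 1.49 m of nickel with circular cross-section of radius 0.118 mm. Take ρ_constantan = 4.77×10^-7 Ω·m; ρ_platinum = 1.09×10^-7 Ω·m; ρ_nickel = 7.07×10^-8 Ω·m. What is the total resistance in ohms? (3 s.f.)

Seg 1: A = π(d/2)² = π(1.9200e-04 m)² = 1.158e-07 m²
R_1 = (4.77×10^-7)(2.78)/(1.158e-07) = 11.45 Ω
Seg 2: A = πr² = π(4.4900e-05 m)² = 6.333e-09 m²
R_2 = (1.09×10^-7)(1.73)/(6.333e-09) = 29.77 Ω
Seg 3: A = πr² = π(1.1800e-04 m)² = 4.374e-08 m²
R_3 = (7.07×10^-8)(1.49)/(4.374e-08) = 2.408 Ω
R_total = R_1 + R_2 + R_3 = 43.6 Ω

43.6 Ω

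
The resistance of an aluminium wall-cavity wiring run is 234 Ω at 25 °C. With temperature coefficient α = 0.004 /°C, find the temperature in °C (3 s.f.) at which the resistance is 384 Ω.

185 °C

R = R₀(1 + α(T − T₀)) ⇒ T = T₀ + (R/R₀ − 1)/α
T = 25 + (384/234 − 1)/0.004 = 25 + (0.641)/0.004 = 185 °C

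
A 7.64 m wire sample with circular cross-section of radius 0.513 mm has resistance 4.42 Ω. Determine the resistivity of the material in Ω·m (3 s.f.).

4.78×10^-7 Ω·m

A = πr² = π(5.1300e-04 m)² = 8.268e-07 m²
ρ = RA/L = (4.42)(8.268e-07)/(7.64) = 4.78×10^-7 Ω·m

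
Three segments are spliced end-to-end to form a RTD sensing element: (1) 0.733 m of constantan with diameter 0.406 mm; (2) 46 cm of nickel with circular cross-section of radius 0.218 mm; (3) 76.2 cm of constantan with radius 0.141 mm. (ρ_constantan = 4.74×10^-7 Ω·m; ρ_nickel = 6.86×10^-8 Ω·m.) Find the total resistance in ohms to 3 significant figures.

Seg 1: A = π(d/2)² = π(2.0300e-04 m)² = 1.295e-07 m²
R_1 = (4.74×10^-7)(0.733)/(1.295e-07) = 2.684 Ω
Seg 2: A = πr² = π(2.1800e-04 m)² = 1.493e-07 m²
R_2 = (6.86×10^-8)(0.46)/(1.493e-07) = 0.2114 Ω
Seg 3: A = πr² = π(1.4100e-04 m)² = 6.246e-08 m²
R_3 = (4.74×10^-7)(0.762)/(6.246e-08) = 5.783 Ω
R_total = R_1 + R_2 + R_3 = 8.68 Ω

8.68 Ω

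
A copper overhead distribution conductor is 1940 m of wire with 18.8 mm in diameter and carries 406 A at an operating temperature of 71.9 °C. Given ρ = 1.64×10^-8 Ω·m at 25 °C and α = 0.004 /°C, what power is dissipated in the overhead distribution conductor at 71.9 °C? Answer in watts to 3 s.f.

A = π(d/2)² = π(9.4000e-03 m)² = 2.776e-04 m²
R₍25₎ = ρL/A = (1.64×10^-8)(1940)/(2.776e-04) = 0.1146 Ω
R₍71.9₎ = R₍25₎(1 + αΔT) = 0.1146 × (1 + 0.004×46.9) = 0.1361 Ω
P = I²R = (406)² × 0.1361 = 22400 W

22400 W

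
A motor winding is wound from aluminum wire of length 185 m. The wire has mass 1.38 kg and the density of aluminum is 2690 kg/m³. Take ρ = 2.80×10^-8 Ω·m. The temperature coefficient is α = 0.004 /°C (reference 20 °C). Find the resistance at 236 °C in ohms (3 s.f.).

3.48 Ω

A = m/(density·L) = 1.38/(2690×185) = 2.7730e-06 m²
R = ρL/A = (2.80×10^-8)(185)/(2.7730e-06) = 1.868 Ω
R(236 °C) = 1.868 × (1 + 0.004×216) = 3.48 Ω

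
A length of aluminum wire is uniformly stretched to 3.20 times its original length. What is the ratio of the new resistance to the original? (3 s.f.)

Volume constant ⇒ A' = A/k with k = 3.2. R' = ρ(kL)/(A/k) = k²R.
Factor = 10.2

10.2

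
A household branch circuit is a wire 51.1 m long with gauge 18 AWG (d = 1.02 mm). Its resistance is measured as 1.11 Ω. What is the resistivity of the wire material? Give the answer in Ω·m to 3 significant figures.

1.77×10^-8 Ω·m

A = π(1.02/2 mm)² = π(5.1000e-04 m)² = 8.171e-07 m²
ρ = RA/L = (1.11)(8.171e-07)/(51.1) = 1.77×10^-8 Ω·m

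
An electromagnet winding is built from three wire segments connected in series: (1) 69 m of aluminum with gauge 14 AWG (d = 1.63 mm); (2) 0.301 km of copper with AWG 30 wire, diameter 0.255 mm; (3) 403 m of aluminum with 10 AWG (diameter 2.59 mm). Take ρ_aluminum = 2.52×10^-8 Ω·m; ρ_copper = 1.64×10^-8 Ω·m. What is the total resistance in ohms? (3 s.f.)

99.4 Ω

Seg 1: A = π(1.63/2 mm)² = π(8.1500e-04 m)² = 2.087e-06 m²
R_1 = (2.52×10^-8)(69)/(2.087e-06) = 0.8333 Ω
Seg 2: A = π(0.255/2 mm)² = π(1.2750e-04 m)² = 5.107e-08 m²
R_2 = (1.64×10^-8)(301)/(5.107e-08) = 96.66 Ω
Seg 3: A = π(2.59/2 mm)² = π(1.2950e-03 m)² = 5.269e-06 m²
R_3 = (2.52×10^-8)(403)/(5.269e-06) = 1.928 Ω
R_total = R_1 + R_2 + R_3 = 99.4 Ω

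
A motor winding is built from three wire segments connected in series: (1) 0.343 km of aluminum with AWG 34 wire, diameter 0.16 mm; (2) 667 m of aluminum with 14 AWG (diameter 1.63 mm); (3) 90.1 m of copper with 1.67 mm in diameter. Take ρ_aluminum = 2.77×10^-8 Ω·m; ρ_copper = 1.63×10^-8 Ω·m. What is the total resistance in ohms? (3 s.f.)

Seg 1: A = π(0.16/2 mm)² = π(8.0000e-05 m)² = 2.011e-08 m²
R_1 = (2.77×10^-8)(343)/(2.011e-08) = 472.5 Ω
Seg 2: A = π(1.63/2 mm)² = π(8.1500e-04 m)² = 2.087e-06 m²
R_2 = (2.77×10^-8)(667)/(2.087e-06) = 8.854 Ω
Seg 3: A = π(d/2)² = π(8.3500e-04 m)² = 2.190e-06 m²
R_3 = (1.63×10^-8)(90.1)/(2.190e-06) = 0.6705 Ω
R_total = R_1 + R_2 + R_3 = 482 Ω

482 Ω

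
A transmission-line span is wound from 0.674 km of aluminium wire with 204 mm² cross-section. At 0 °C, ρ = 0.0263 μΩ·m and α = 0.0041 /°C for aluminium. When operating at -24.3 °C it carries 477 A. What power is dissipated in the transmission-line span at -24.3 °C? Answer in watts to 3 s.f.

ρ = 0.0263 μΩ·m = 2.63×10^-8 Ω·m
A = 204 mm² = 2.040e-04 m²
R₍0₎ = ρL/A = (2.63×10^-8)(674)/(2.040e-04) = 0.08689 Ω
R₍-24.3₎ = R₍0₎(1 + αΔT) = 0.08689 × (1 + 0.0041×-24.3) = 0.07824 Ω
P = I²R = (477)² × 0.07824 = 17800 W

17800 W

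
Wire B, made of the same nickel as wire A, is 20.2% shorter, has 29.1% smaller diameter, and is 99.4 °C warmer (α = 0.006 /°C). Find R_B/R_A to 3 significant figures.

R ∝ ρL/d² with ρ ∝ (1+αΔT), so R_B/R_A = (1 − 20.2/100) × (1 − 29.1/100)⁻² × (1 + 0.006×99.4)
= 0.798 × 1.989 × 1.596 = 2.53

2.53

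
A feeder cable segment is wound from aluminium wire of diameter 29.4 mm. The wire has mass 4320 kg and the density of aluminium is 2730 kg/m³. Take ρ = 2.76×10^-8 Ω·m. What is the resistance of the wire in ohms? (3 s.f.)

A = π(d/2)² = π(1.4700e-02 m)² = 6.7887e-04 m²
L = m/(density·A) = 4320/(2730×6.7887e-04) = 2331 m
R = ρL/A = (2.76×10^-8)(2331)/(6.7887e-04) = 0.0948 Ω

0.0948 Ω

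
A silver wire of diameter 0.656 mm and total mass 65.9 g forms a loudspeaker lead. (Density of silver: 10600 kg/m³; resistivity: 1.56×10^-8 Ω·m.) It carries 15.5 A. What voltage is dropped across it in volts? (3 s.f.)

A = π(d/2)² = π(3.2800e-04 m)² = 3.3799e-07 m²
L = m/(density·A) = 0.0659/(10600×3.3799e-07) = 18.39 m
R = ρL/A = (1.56×10^-8)(18.39)/(3.3799e-07) = 0.849 Ω
V = IR = 15.5 × 0.849 = 13.2 V

13.2 V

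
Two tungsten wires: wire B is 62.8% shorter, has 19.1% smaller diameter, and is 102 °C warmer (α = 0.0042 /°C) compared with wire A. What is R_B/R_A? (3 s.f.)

R ∝ ρL/d² with ρ ∝ (1+αΔT), so R_B/R_A = (1 − 62.8/100) × (1 − 19.1/100)⁻² × (1 + 0.0042×102)
= 0.372 × 1.528 × 1.428 = 0.812

0.812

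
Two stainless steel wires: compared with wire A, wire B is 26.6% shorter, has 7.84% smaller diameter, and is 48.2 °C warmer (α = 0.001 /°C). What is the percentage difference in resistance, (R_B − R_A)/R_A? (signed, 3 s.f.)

-9.42%

R ∝ ρL/d² with ρ ∝ (1+αΔT), so R_B/R_A = (1 − 26.6/100) × (1 − 7.84/100)⁻² × (1 + 0.001×48.2)
= 0.734 × 1.177 × 1.048 = 0.9059
(R_B − R_A)/R_A = 0.9059 − 1 = -9.42%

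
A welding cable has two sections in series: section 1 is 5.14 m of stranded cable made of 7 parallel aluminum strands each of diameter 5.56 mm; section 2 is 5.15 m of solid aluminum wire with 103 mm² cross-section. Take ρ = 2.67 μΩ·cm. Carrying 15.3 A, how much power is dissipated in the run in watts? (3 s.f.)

ρ = 2.67 μΩ·cm = 2.67×10^-8 Ω·m
Section 1: A_strand = π(2.7800e-03)² = 2.428e-05 m²; R₁ = ρL/(N·A_s) = (2.67×10^-8)(5.14)/(7×2.428e-05) = 8.075×10^-4 Ω
Section 2: A = 103 mm² = 1.030e-04 m²
R₂ = (2.67×10^-8)(5.15)/(1.030e-04) = 0.001335 Ω
R = R₁ + R₂ = 0.002142 Ω
P = I²R = (15.3)² × 0.002142 = 0.502 W

0.502 W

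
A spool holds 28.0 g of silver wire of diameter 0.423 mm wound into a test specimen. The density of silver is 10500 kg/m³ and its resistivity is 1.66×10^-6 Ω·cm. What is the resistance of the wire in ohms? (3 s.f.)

ρ = 1.66×10^-6 Ω·cm = 1.66×10^-8 Ω·m
A = π(d/2)² = π(2.1150e-04 m)² = 1.4053e-07 m²
L = m/(density·A) = 0.028/(10500×1.4053e-07) = 18.98 m
R = ρL/A = (1.66×10^-8)(18.98)/(1.4053e-07) = 2.24 Ω

2.24 Ω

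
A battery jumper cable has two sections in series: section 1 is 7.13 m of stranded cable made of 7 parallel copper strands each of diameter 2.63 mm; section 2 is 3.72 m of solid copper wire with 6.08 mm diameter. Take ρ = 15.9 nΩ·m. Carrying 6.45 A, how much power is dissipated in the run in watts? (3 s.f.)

ρ = 15.9 nΩ·m = 1.59×10^-8 Ω·m
Section 1: A_strand = π(1.3150e-03)² = 5.433e-06 m²; R₁ = ρL/(N·A_s) = (1.59×10^-8)(7.13)/(7×5.433e-06) = 0.002981 Ω
Section 2: A = π(d/2)² = π(3.0400e-03 m)² = 2.903e-05 m²
R₂ = (1.59×10^-8)(3.72)/(2.903e-05) = 0.002037 Ω
R = R₁ + R₂ = 0.005018 Ω
P = I²R = (6.45)² × 0.005018 = 0.209 W

0.209 W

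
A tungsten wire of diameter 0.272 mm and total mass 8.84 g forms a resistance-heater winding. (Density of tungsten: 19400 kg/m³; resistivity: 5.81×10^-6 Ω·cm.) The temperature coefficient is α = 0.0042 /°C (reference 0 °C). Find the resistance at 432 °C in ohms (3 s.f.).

ρ = 5.81×10^-6 Ω·cm = 5.81×10^-8 Ω·m
A = π(d/2)² = π(1.3600e-04 m)² = 5.8107e-08 m²
L = m/(density·A) = 0.00884/(19400×5.8107e-08) = 7.842 m
R = ρL/A = (5.81×10^-8)(7.842)/(5.8107e-08) = 7.841 Ω
R(432 °C) = 7.841 × (1 + 0.0042×432) = 22.1 Ω

22.1 Ω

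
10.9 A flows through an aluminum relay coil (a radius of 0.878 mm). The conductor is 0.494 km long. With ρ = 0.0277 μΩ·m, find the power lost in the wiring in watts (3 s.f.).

671 W

ρ = 0.0277 μΩ·m = 2.77×10^-8 Ω·m
A = πr² = π(8.7800e-04 m)² = 2.422e-06 m²
R = ρL/A = (2.77×10^-8)(494)/(2.422e-06) = 5.65 Ω
P = I²R = (10.9)² × 5.65 = 671 W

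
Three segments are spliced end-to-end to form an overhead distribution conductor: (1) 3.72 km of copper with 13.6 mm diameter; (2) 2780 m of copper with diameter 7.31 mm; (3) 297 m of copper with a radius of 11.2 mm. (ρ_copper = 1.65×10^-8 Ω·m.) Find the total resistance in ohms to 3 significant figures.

1.53 Ω

Seg 1: A = π(d/2)² = π(6.8000e-03 m)² = 1.453e-04 m²
R_1 = (1.65×10^-8)(3720)/(1.453e-04) = 0.4225 Ω
Seg 2: A = π(d/2)² = π(3.6550e-03 m)² = 4.197e-05 m²
R_2 = (1.65×10^-8)(2780)/(4.197e-05) = 1.093 Ω
Seg 3: A = πr² = π(1.1200e-02 m)² = 3.941e-04 m²
R_3 = (1.65×10^-8)(297)/(3.941e-04) = 0.01244 Ω
R_total = R_1 + R_2 + R_3 = 1.53 Ω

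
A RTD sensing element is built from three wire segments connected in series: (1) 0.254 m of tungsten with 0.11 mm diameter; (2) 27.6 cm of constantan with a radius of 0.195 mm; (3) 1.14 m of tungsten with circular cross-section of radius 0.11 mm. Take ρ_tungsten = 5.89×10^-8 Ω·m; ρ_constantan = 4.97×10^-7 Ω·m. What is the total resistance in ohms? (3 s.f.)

Seg 1: A = π(d/2)² = π(5.5000e-05 m)² = 9.503e-09 m²
R_1 = (5.89×10^-8)(0.254)/(9.503e-09) = 1.574 Ω
Seg 2: A = πr² = π(1.9500e-04 m)² = 1.195e-07 m²
R_2 = (4.97×10^-7)(0.276)/(1.195e-07) = 1.148 Ω
Seg 3: A = πr² = π(1.1000e-04 m)² = 3.801e-08 m²
R_3 = (5.89×10^-8)(1.14)/(3.801e-08) = 1.766 Ω
R_total = R_1 + R_2 + R_3 = 4.49 Ω

4.49 Ω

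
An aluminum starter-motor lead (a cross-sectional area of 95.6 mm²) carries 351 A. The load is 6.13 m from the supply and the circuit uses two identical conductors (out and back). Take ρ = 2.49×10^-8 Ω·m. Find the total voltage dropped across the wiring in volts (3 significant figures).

A = 95.6 mm² = 9.560e-05 m²
Total conductor length (both ways) L = 2 × 6.13 = 12.26 m
R = ρL/A = (2.49×10^-8)(12.26)/(9.560e-05) = 0.003193 Ω
V = IR = 351 × 0.003193 = 1.12 V

1.12 V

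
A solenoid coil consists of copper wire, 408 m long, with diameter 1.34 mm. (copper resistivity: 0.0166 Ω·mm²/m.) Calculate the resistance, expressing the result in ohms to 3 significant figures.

4.80 Ω

ρ = 0.0166 Ω·mm²/m = 1.66×10^-8 Ω·m
A = π(d/2)² = π(6.7000e-04 m)² = 1.410e-06 m²
R = ρL/A = (1.66×10^-8)(408 m)/(1.410e-06 m²) = 4.80 Ω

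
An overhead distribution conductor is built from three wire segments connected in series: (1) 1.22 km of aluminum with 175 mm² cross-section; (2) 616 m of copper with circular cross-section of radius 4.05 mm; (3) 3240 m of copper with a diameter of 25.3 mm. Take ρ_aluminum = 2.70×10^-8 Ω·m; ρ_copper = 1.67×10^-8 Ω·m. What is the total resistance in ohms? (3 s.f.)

Seg 1: A = 175 mm² = 1.750e-04 m²
R_1 = (2.70×10^-8)(1220)/(1.750e-04) = 0.1882 Ω
Seg 2: A = πr² = π(4.0500e-03 m)² = 5.153e-05 m²
R_2 = (1.67×10^-8)(616)/(5.153e-05) = 0.1996 Ω
Seg 3: A = π(d/2)² = π(1.2650e-02 m)² = 5.027e-04 m²
R_3 = (1.67×10^-8)(3240)/(5.027e-04) = 0.1076 Ω
R_total = R_1 + R_2 + R_3 = 0.495 Ω

0.495 Ω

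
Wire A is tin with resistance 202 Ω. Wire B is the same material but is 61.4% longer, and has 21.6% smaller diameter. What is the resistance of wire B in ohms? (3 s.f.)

530 Ω

R ∝ L/d², so R_B/R_A = (1 + 61.4/100) × (1 − 21.6/100)⁻²
= 1.614 × 1.627 = 2.626
R_B = 2.626 × 202 = 530 Ω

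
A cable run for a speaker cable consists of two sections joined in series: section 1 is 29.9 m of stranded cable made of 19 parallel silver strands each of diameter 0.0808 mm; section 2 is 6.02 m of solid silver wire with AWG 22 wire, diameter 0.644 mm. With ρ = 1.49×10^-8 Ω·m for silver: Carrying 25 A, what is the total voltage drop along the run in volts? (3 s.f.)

121 V

Section 1: A_strand = π(4.0400e-05)² = 5.128e-09 m²; R₁ = ρL/(N·A_s) = (1.49×10^-8)(29.9)/(19×5.128e-09) = 4.573 Ω
Section 2: A = π(0.644/2 mm)² = π(3.2200e-04 m)² = 3.257e-07 m²
R₂ = (1.49×10^-8)(6.02)/(3.257e-07) = 0.2754 Ω
R = R₁ + R₂ = 4.848 Ω
V = IR = 25 × 4.848 = 121 V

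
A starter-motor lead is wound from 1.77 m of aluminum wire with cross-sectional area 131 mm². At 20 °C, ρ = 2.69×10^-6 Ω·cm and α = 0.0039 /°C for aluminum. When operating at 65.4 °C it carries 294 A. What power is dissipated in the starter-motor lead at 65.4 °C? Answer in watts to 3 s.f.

37.0 W

ρ = 2.69×10^-6 Ω·cm = 2.69×10^-8 Ω·m
A = 131 mm² = 1.310e-04 m²
R₍20₎ = ρL/A = (2.69×10^-8)(1.77)/(1.310e-04) = 3.635×10^-4 Ω
R₍65.4₎ = R₍20₎(1 + αΔT) = 3.635×10^-4 × (1 + 0.0039×45.4) = 4.278×10^-4 Ω
P = I²R = (294)² × 4.278×10^-4 = 37.0 W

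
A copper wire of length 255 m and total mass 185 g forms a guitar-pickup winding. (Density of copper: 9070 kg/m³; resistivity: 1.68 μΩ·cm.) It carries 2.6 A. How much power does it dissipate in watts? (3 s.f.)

362 W

ρ = 1.68 μΩ·cm = 1.68×10^-8 Ω·m
A = m/(density·L) = 0.185/(9070×255) = 7.9988e-08 m²
R = ρL/A = (1.68×10^-8)(255)/(7.9988e-08) = 53.56 Ω
P = I²R = (2.6)² × 53.56 = 362 W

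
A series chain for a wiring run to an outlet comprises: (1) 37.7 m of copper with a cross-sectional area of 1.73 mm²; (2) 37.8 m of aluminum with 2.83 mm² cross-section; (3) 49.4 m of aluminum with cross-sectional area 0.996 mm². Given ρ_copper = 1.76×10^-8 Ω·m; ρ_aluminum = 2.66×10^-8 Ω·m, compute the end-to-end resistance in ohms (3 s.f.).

Seg 1: A = 1.73 mm² = 1.730e-06 m²
R_1 = (1.76×10^-8)(37.7)/(1.730e-06) = 0.3835 Ω
Seg 2: A = 2.83 mm² = 2.830e-06 m²
R_2 = (2.66×10^-8)(37.8)/(2.830e-06) = 0.3553 Ω
Seg 3: A = 0.996 mm² = 9.960e-07 m²
R_3 = (2.66×10^-8)(49.4)/(9.960e-07) = 1.319 Ω
R_total = R_1 + R_2 + R_3 = 2.06 Ω

2.06 Ω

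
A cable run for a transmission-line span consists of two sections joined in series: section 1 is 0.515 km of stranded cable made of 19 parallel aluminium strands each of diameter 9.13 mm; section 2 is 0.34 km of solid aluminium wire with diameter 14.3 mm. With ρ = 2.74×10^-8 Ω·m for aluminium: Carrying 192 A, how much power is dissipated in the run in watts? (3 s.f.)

2560 W

Section 1: A_strand = π(4.5650e-03)² = 6.547e-05 m²; R₁ = ρL/(N·A_s) = (2.74×10^-8)(515)/(19×6.547e-05) = 0.01134 Ω
Section 2: A = π(d/2)² = π(7.1500e-03 m)² = 1.606e-04 m²
R₂ = (2.74×10^-8)(340)/(1.606e-04) = 0.05801 Ω
R = R₁ + R₂ = 0.06935 Ω
P = I²R = (192)² × 0.06935 = 2560 W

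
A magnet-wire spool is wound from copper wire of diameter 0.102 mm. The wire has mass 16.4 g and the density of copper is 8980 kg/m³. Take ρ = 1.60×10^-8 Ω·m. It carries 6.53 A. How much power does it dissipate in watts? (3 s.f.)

18700 W

A = π(d/2)² = π(5.1000e-05 m)² = 8.1713e-09 m²
L = m/(density·A) = 0.0164/(8980×8.1713e-09) = 223.5 m
R = ρL/A = (1.60×10^-8)(223.5)/(8.1713e-09) = 437.6 Ω
P = I²R = (6.53)² × 437.6 = 18700 W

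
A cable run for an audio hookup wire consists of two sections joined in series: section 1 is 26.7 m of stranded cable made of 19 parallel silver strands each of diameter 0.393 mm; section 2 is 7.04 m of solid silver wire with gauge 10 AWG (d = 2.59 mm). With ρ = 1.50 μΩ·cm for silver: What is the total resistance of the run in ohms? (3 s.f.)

ρ = 1.50 μΩ·cm = 1.50×10^-8 Ω·m
Section 1: A_strand = π(1.9650e-04)² = 1.213e-07 m²; R₁ = ρL/(N·A_s) = (1.50×10^-8)(26.7)/(19×1.213e-07) = 0.1738 Ω
Section 2: A = π(2.59/2 mm)² = π(1.2950e-03 m)² = 5.269e-06 m²
R₂ = (1.50×10^-8)(7.04)/(5.269e-06) = 0.02004 Ω
R = R₁ + R₂ = 0.194 Ω

0.194 Ω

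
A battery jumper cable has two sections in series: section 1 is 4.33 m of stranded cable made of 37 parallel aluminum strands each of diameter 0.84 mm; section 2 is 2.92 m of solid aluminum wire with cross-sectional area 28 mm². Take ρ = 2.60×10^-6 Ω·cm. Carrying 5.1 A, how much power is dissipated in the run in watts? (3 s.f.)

0.213 W

ρ = 2.60×10^-6 Ω·cm = 2.60×10^-8 Ω·m
Section 1: A_strand = π(4.2000e-04)² = 5.542e-07 m²; R₁ = ρL/(N·A_s) = (2.60×10^-8)(4.33)/(37×5.542e-07) = 0.00549 Ω
Section 2: A = 28 mm² = 2.800e-05 m²
R₂ = (2.60×10^-8)(2.92)/(2.800e-05) = 0.002711 Ω
R = R₁ + R₂ = 0.008202 Ω
P = I²R = (5.1)² × 0.008202 = 0.213 W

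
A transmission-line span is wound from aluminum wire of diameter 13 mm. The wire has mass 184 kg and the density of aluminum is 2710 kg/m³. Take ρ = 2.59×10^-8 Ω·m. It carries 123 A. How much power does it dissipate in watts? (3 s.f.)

A = π(d/2)² = π(6.5000e-03 m)² = 1.3273e-04 m²
L = m/(density·A) = 184/(2710×1.3273e-04) = 511.5 m
R = ρL/A = (2.59×10^-8)(511.5)/(1.3273e-04) = 0.09981 Ω
P = I²R = (123)² × 0.09981 = 1510 W

1510 W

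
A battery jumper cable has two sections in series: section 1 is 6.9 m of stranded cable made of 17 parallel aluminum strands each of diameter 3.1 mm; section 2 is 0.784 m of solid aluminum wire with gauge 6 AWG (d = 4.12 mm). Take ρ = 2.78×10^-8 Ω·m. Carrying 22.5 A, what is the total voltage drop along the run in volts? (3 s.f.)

Section 1: A_strand = π(1.5500e-03)² = 7.548e-06 m²; R₁ = ρL/(N·A_s) = (2.78×10^-8)(6.9)/(17×7.548e-06) = 0.001495 Ω
Section 2: A = π(4.12/2 mm)² = π(2.0600e-03 m)² = 1.333e-05 m²
R₂ = (2.78×10^-8)(0.784)/(1.333e-05) = 0.001635 Ω
R = R₁ + R₂ = 0.00313 Ω
V = IR = 22.5 × 0.00313 = 0.0704 V

0.0704 V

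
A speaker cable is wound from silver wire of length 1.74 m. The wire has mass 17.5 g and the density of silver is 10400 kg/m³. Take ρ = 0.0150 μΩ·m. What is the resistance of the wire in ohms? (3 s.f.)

0.0270 Ω

ρ = 0.0150 μΩ·m = 1.50×10^-8 Ω·m
A = m/(density·L) = 0.0175/(10400×1.74) = 9.6706e-07 m²
R = ρL/A = (1.50×10^-8)(1.74)/(9.6706e-07) = 0.0270 Ω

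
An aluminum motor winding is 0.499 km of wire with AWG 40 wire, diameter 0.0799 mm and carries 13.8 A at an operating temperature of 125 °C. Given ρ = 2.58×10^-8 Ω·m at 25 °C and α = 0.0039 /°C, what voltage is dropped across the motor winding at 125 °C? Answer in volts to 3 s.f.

49300 V

A = π(0.0799/2 mm)² = π(3.9950e-05 m)² = 5.014e-09 m²
R₍25₎ = ρL/A = (2.58×10^-8)(499)/(5.014e-09) = 2568 Ω
R₍125₎ = R₍25₎(1 + αΔT) = 2568 × (1 + 0.0039×100) = 3569 Ω
V = IR = 13.8 × 3569 = 49300 V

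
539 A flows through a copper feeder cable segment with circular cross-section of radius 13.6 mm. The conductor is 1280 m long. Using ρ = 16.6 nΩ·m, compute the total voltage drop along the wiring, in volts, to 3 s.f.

ρ = 16.6 nΩ·m = 1.66×10^-8 Ω·m
A = πr² = π(1.3600e-02 m)² = 5.811e-04 m²
R = ρL/A = (1.66×10^-8)(1280)/(5.811e-04) = 0.03657 Ω
V = IR = 539 × 0.03657 = 19.7 V

19.7 V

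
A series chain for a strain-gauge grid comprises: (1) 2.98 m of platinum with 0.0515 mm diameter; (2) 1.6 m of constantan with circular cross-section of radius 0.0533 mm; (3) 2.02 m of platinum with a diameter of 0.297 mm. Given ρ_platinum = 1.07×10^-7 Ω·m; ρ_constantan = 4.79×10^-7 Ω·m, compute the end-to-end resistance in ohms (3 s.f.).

242 Ω

Seg 1: A = π(d/2)² = π(2.5750e-05 m)² = 2.083e-09 m²
R_1 = (1.07×10^-7)(2.98)/(2.083e-09) = 153.1 Ω
Seg 2: A = πr² = π(5.3300e-05 m)² = 8.925e-09 m²
R_2 = (4.79×10^-7)(1.6)/(8.925e-09) = 85.87 Ω
Seg 3: A = π(d/2)² = π(1.4850e-04 m)² = 6.928e-08 m²
R_3 = (1.07×10^-7)(2.02)/(6.928e-08) = 3.12 Ω
R_total = R_1 + R_2 + R_3 = 242 Ω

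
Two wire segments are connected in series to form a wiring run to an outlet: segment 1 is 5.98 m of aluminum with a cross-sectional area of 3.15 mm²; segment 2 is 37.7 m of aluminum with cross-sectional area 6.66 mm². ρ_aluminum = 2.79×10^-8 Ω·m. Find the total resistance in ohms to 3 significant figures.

0.211 Ω

Segment 1: A = 3.15 mm² = 3.150e-06 m²
R₁ = ρL/A = (2.79×10^-8)(5.98)/(3.150e-06) = 0.05297 Ω
Segment 2: A = 6.66 mm² = 6.660e-06 m²
R₂ = (2.79×10^-8)(37.7)/(6.660e-06) = 0.1579 Ω
R = R₁ + R₂ = 0.211 Ω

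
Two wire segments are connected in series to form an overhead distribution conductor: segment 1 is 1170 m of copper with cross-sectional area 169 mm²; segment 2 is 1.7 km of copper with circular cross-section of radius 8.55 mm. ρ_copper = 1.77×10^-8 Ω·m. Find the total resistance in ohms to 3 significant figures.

0.254 Ω

Segment 1: A = 169 mm² = 1.690e-04 m²
R₁ = ρL/A = (1.77×10^-8)(1170)/(1.690e-04) = 0.1225 Ω
Segment 2: A = πr² = π(8.5500e-03 m)² = 2.297e-04 m²
R₂ = (1.77×10^-8)(1700)/(2.297e-04) = 0.131 Ω
R = R₁ + R₂ = 0.254 Ω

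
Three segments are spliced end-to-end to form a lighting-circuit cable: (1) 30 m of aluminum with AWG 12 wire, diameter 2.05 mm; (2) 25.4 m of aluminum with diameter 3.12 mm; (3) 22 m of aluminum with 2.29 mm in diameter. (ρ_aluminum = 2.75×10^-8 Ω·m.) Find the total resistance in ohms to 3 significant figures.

Seg 1: A = π(2.05/2 mm)² = π(1.0250e-03 m)² = 3.301e-06 m²
R_1 = (2.75×10^-8)(30)/(3.301e-06) = 0.25 Ω
Seg 2: A = π(d/2)² = π(1.5600e-03 m)² = 7.645e-06 m²
R_2 = (2.75×10^-8)(25.4)/(7.645e-06) = 0.09136 Ω
Seg 3: A = π(d/2)² = π(1.1450e-03 m)² = 4.119e-06 m²
R_3 = (2.75×10^-8)(22)/(4.119e-06) = 0.1469 Ω
R_total = R_1 + R_2 + R_3 = 0.488 Ω

0.488 Ω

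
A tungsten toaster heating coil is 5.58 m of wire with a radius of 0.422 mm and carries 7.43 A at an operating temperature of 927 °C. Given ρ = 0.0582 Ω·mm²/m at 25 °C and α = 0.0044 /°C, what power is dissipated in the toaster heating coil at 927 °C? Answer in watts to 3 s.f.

ρ = 0.0582 Ω·mm²/m = 5.82×10^-8 Ω·m
A = πr² = π(4.2200e-04 m)² = 5.595e-07 m²
R₍25₎ = ρL/A = (5.82×10^-8)(5.58)/(5.595e-07) = 0.5805 Ω
R₍927₎ = R₍25₎(1 + αΔT) = 0.5805 × (1 + 0.0044×902) = 2.884 Ω
P = I²R = (7.43)² × 2.884 = 159 W

159 W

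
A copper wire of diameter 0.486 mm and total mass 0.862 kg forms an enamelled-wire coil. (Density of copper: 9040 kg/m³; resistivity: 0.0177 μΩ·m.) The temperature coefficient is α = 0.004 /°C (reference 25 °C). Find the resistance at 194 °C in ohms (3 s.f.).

82.2 Ω

ρ = 0.0177 μΩ·m = 1.77×10^-8 Ω·m
A = π(d/2)² = π(2.4300e-04 m)² = 1.8551e-07 m²
L = m/(density·A) = 0.862/(9040×1.8551e-07) = 514 m
R = ρL/A = (1.77×10^-8)(514)/(1.8551e-07) = 49.04 Ω
R(194 °C) = 49.04 × (1 + 0.004×169) = 82.2 Ω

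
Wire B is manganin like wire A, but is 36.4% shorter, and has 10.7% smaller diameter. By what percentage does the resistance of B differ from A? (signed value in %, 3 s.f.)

R ∝ L/d², so R_B/R_A = (1 − 36.4/100) × (1 − 10.7/100)⁻²
= 0.636 × 1.254 = 0.7975
(R_B − R_A)/R_A = 0.7975 − 1 = -20.2%

-20.2%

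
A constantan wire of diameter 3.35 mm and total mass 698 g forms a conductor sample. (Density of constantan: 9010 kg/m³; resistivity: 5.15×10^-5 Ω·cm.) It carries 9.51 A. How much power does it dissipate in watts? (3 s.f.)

46.4 W

ρ = 5.15×10^-5 Ω·cm = 5.15×10^-7 Ω·m
A = π(d/2)² = π(1.6750e-03 m)² = 8.8141e-06 m²
L = m/(density·A) = 0.698/(9010×8.8141e-06) = 8.789 m
R = ρL/A = (5.15×10^-7)(8.789)/(8.8141e-06) = 0.5135 Ω
P = I²R = (9.51)² × 0.5135 = 46.4 W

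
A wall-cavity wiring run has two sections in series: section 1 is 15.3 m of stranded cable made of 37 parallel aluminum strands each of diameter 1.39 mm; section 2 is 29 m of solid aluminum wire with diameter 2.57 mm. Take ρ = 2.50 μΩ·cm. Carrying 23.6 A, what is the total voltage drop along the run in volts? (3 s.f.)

3.46 V

ρ = 2.50 μΩ·cm = 2.50×10^-8 Ω·m
Section 1: A_strand = π(6.9500e-04)² = 1.517e-06 m²; R₁ = ρL/(N·A_s) = (2.50×10^-8)(15.3)/(37×1.517e-06) = 0.006813 Ω
Section 2: A = π(d/2)² = π(1.2850e-03 m)² = 5.187e-06 m²
R₂ = (2.50×10^-8)(29)/(5.187e-06) = 0.1398 Ω
R = R₁ + R₂ = 0.1466 Ω
V = IR = 23.6 × 0.1466 = 3.46 V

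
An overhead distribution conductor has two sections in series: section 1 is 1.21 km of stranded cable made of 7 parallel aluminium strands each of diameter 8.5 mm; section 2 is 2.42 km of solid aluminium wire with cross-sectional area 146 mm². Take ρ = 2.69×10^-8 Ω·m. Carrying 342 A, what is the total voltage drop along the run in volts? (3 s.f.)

181 V

Section 1: A_strand = π(4.2500e-03)² = 5.675e-05 m²; R₁ = ρL/(N·A_s) = (2.69×10^-8)(1210)/(7×5.675e-05) = 0.08194 Ω
Section 2: A = 146 mm² = 1.460e-04 m²
R₂ = (2.69×10^-8)(2420)/(1.460e-04) = 0.4459 Ω
R = R₁ + R₂ = 0.5278 Ω
V = IR = 342 × 0.5278 = 181 V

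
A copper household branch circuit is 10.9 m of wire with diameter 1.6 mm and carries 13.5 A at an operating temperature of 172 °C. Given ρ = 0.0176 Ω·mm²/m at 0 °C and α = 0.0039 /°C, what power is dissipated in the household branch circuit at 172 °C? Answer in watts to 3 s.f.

29.1 W

ρ = 0.0176 Ω·mm²/m = 1.76×10^-8 Ω·m
A = π(d/2)² = π(8.0000e-04 m)² = 2.011e-06 m²
R₍0₎ = ρL/A = (1.76×10^-8)(10.9)/(2.011e-06) = 0.09541 Ω
R₍172₎ = R₍0₎(1 + αΔT) = 0.09541 × (1 + 0.0039×172) = 0.1594 Ω
P = I²R = (13.5)² × 0.1594 = 29.1 W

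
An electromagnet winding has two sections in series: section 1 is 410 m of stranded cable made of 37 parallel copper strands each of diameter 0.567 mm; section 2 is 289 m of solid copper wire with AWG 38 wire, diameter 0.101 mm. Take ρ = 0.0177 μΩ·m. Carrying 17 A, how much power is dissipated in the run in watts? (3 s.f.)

1.85×10^5 W

ρ = 0.0177 μΩ·m = 1.77×10^-8 Ω·m
Section 1: A_strand = π(2.8350e-04)² = 2.525e-07 m²; R₁ = ρL/(N·A_s) = (1.77×10^-8)(410)/(37×2.525e-07) = 0.7768 Ω
Section 2: A = π(0.101/2 mm)² = π(5.0500e-05 m)² = 8.012e-09 m²
R₂ = (1.77×10^-8)(289)/(8.012e-09) = 638.5 Ω
R = R₁ + R₂ = 639.2 Ω
P = I²R = (17)² × 639.2 = 1.85×10^5 W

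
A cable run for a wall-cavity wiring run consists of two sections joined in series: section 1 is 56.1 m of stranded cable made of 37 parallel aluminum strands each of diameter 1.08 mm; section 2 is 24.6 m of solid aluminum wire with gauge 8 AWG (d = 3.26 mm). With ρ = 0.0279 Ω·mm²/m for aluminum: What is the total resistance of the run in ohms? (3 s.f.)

ρ = 0.0279 Ω·mm²/m = 2.79×10^-8 Ω·m
Section 1: A_strand = π(5.4000e-04)² = 9.161e-07 m²; R₁ = ρL/(N·A_s) = (2.79×10^-8)(56.1)/(37×9.161e-07) = 0.04618 Ω
Section 2: A = π(3.26/2 mm)² = π(1.6300e-03 m)² = 8.347e-06 m²
R₂ = (2.79×10^-8)(24.6)/(8.347e-06) = 0.08223 Ω
R = R₁ + R₂ = 0.128 Ω

0.128 Ω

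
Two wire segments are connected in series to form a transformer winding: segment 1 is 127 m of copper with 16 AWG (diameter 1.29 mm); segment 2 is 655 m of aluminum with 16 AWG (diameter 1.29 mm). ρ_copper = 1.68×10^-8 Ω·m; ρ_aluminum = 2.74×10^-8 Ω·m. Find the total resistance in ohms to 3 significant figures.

Segment 1: A = π(1.29/2 mm)² = π(6.4500e-04 m)² = 1.307e-06 m²
R₁ = ρL/A = (1.68×10^-8)(127)/(1.307e-06) = 1.632 Ω
R₂ = (2.74×10^-8)(655)/(1.307e-06) = 13.73 Ω
R = R₁ + R₂ = 15.4 Ω

15.4 Ω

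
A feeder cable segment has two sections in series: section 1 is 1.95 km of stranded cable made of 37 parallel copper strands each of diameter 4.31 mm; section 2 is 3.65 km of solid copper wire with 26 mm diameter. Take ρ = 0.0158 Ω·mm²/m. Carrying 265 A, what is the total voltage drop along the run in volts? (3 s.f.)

ρ = 0.0158 Ω·mm²/m = 1.58×10^-8 Ω·m
Section 1: A_strand = π(2.1550e-03)² = 1.459e-05 m²; R₁ = ρL/(N·A_s) = (1.58×10^-8)(1950)/(37×1.459e-05) = 0.05707 Ω
Section 2: A = π(d/2)² = π(1.3000e-02 m)² = 5.309e-04 m²
R₂ = (1.58×10^-8)(3650)/(5.309e-04) = 0.1086 Ω
R = R₁ + R₂ = 0.1657 Ω
V = IR = 265 × 0.1657 = 43.9 V

43.9 V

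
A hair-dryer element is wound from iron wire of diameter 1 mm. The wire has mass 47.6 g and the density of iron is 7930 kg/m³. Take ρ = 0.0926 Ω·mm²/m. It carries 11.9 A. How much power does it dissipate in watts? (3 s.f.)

ρ = 0.0926 Ω·mm²/m = 9.26×10^-8 Ω·m
A = π(d/2)² = π(5.0000e-04 m)² = 7.8540e-07 m²
L = m/(density·A) = 0.0476/(7930×7.8540e-07) = 7.643 m
R = ρL/A = (9.26×10^-8)(7.643)/(7.8540e-07) = 0.9011 Ω
P = I²R = (11.9)² × 0.9011 = 128 W

128 W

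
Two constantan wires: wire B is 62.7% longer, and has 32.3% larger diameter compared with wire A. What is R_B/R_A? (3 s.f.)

0.930

R ∝ L/d², so R_B/R_A = (1 + 62.7/100) × (1 + 32.3/100)⁻²
= 1.627 × 0.5713 = 0.930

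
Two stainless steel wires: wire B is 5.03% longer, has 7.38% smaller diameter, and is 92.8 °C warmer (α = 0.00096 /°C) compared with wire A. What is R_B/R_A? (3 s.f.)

1.33

R ∝ ρL/d² with ρ ∝ (1+αΔT), so R_B/R_A = (1 + 5.03/100) × (1 − 7.38/100)⁻² × (1 + 0.00096×92.8)
= 1.05 × 1.166 × 1.089 = 1.33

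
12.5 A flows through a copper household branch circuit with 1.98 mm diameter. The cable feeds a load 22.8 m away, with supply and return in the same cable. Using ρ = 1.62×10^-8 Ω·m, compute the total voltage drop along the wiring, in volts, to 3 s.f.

A = π(d/2)² = π(9.9000e-04 m)² = 3.079e-06 m²
Total conductor length (both ways) L = 2 × 22.8 = 45.6 m
R = ρL/A = (1.62×10^-8)(45.6)/(3.079e-06) = 0.2399 Ω
V = IR = 12.5 × 0.2399 = 3.00 V

3.00 V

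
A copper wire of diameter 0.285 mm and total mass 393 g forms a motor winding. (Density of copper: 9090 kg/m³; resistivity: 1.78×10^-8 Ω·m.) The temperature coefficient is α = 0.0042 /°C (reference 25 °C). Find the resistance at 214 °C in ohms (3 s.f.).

A = π(d/2)² = π(1.4250e-04 m)² = 6.3794e-08 m²
L = m/(density·A) = 0.393/(9090×6.3794e-08) = 677.7 m
R = ρL/A = (1.78×10^-8)(677.7)/(6.3794e-08) = 189.1 Ω
R(214 °C) = 189.1 × (1 + 0.0042×189) = 339 Ω

339 Ω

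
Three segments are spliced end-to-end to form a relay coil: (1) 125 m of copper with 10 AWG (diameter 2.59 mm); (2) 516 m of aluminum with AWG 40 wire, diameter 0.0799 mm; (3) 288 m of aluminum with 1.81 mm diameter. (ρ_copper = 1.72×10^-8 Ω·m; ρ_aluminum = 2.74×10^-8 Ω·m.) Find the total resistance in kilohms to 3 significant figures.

Seg 1: A = π(2.59/2 mm)² = π(1.2950e-03 m)² = 5.269e-06 m²
R_1 = (1.72×10^-8)(125)/(5.269e-06) = 0.4081 Ω
Seg 2: A = π(0.0799/2 mm)² = π(3.9950e-05 m)² = 5.014e-09 m²
R_2 = (2.74×10^-8)(516)/(5.014e-09) = 2820 Ω
Seg 3: A = π(d/2)² = π(9.0500e-04 m)² = 2.573e-06 m²
R_3 = (2.74×10^-8)(288)/(2.573e-06) = 3.067 Ω
R_total = R_1 + R_2 + R_3 = 2.82 kΩ

2.82 kΩ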